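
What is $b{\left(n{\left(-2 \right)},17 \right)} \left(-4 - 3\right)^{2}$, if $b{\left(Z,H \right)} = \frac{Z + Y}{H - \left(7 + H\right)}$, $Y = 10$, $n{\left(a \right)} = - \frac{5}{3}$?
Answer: $- \frac{175}{3} \approx -58.333$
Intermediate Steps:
$n{\left(a \right)} = - \frac{5}{3}$ ($n{\left(a \right)} = \left(-5\right) \frac{1}{3} = - \frac{5}{3}$)
$b{\left(Z,H \right)} = - \frac{10}{7} - \frac{Z}{7}$ ($b{\left(Z,H \right)} = \frac{Z + 10}{H - \left(7 + H\right)} = \frac{10 + Z}{-7} = \left(10 + Z\right) \left(- \frac{1}{7}\right) = - \frac{10}{7} - \frac{Z}{7}$)
$b{\left(n{\left(-2 \right)},17 \right)} \left(-4 - 3\right)^{2} = \left(- \frac{10}{7} - - \frac{5}{21}\right) \left(-4 - 3\right)^{2} = \left(- \frac{10}{7} + \frac{5}{21}\right) \left(-7\right)^{2} = \left(- \frac{25}{21}\right) 49 = - \frac{175}{3}$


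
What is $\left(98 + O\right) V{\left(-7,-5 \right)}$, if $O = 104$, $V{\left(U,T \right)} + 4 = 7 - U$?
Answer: $2020$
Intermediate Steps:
$V{\left(U,T \right)} = 3 - U$ ($V{\left(U,T \right)} = -4 - \left(-7 + U\right) = 3 - U$)
$\left(98 + O\right) V{\left(-7,-5 \right)} = \left(98 + 104\right) \left(3 - -7\right) = 202 \left(3 + 7\right) = 202 \cdot 10 = 2020$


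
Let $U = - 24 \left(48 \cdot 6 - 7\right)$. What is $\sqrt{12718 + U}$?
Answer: $\sqrt{5974} \approx 77.292$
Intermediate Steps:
$U = -6744$ ($U = - 24 \left(288 - 7\right) = \left(-24\right) 281 = -6744$)
$\sqrt{12718 + U} = \sqrt{12718 - 6744} = \sqrt{5974}$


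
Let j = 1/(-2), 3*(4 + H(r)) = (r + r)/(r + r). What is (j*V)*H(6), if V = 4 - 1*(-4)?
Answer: 44/3 ≈ 14.667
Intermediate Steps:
H(r) = -11/3 (H(r) = -4 + ((r + r)/(r + r))/3 = -4 + ((2*r)/((2*r)))/3 = -4 + ((2*r)*(1/(2*r)))/3 = -4 + (⅓)*1 = -4 + ⅓ = -11/3)
V = 8 (V = 4 + 4 = 8)
j = -½ ≈ -0.50000
(j*V)*H(6) = -½*8*(-11/3) = -4*(-11/3) = 44/3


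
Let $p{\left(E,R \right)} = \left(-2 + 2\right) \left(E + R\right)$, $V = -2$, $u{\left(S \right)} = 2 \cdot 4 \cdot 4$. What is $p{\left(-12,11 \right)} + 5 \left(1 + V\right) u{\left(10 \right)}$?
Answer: $-160$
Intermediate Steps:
$u{\left(S \right)} = 32$ ($u{\left(S \right)} = 8 \cdot 4 = 32$)
$p{\left(E,R \right)} = 0$ ($p{\left(E,R \right)} = 0 \left(E + R\right) = 0$)
$p{\left(-12,11 \right)} + 5 \left(1 + V\right) u{\left(10 \right)} = 0 + 5 \left(1 - 2\right) 32 = 0 + 5 \left(-1\right) 32 = 0 - 160 = -160$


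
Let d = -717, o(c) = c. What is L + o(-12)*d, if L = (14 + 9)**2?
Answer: 9133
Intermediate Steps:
L = 529 (L = 23**2 = 529)
L + o(-12)*d = 529 - 12*(-717) = 529 + 8604 = 9133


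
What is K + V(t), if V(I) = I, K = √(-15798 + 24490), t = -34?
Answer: -34 + 2*√2173 ≈ 59.231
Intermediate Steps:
K = 2*√2173 (K = √8692 = 2*√2173 ≈ 93.231)
K + V(t) = 2*√2173 - 34 = -34 + 2*√2173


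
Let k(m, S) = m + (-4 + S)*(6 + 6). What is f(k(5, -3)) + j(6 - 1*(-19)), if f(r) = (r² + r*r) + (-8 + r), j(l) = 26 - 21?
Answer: 12400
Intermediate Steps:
j(l) = 5
k(m, S) = -48 + m + 12*S (k(m, S) = m + (-4 + S)*12 = m + (-48 + 12*S) = -48 + m + 12*S)
f(r) = -8 + r + 2*r² (f(r) = (r² + r²) + (-8 + r) = 2*r² + (-8 + r) = -8 + r + 2*r²)
f(k(5, -3)) + j(6 - 1*(-19)) = (-8 + (-48 + 5 + 12*(-3)) + 2*(-48 + 5 + 12*(-3))²) + 5 = (-8 + (-48 + 5 - 36) + 2*(-48 + 5 - 36)²) + 5 = (-8 - 79 + 2*(-79)²) + 5 = (-8 - 79 + 2*6241) + 5 = (-8 - 79 + 12482) + 5 = 12395 + 5 = 12400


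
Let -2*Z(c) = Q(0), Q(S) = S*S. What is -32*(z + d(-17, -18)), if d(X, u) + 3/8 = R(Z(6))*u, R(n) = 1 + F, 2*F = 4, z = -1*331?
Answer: 12332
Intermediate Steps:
Q(S) = S²
z = -331
F = 2 (F = (½)*4 = 2)
Z(c) = 0 (Z(c) = -½*0² = -½*0 = 0)
R(n) = 3 (R(n) = 1 + 2 = 3)
d(X, u) = -3/8 + 3*u
-32*(z + d(-17, -18)) = -32*(-331 + (-3/8 + 3*(-18))) = -32*(-331 + (-3/8 - 54)) = -32*(-331 - 435/8) = -32*(-3083/8) = 12332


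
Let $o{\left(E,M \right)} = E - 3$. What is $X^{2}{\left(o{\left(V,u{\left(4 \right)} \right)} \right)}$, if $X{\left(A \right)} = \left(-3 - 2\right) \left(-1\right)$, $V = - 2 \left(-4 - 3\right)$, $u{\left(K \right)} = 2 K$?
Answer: $25$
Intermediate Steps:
$V = 14$ ($V = \left(-2\right) \left(-7\right) = 14$)
$o{\left(E,M \right)} = -3 + E$
$X{\left(A \right)} = 5$ ($X{\left(A \right)} = \left(-5\right) \left(-1\right) = 5$)
$X^{2}{\left(o{\left(V,u{\left(4 \right)} \right)} \right)} = 5^{2} = 25$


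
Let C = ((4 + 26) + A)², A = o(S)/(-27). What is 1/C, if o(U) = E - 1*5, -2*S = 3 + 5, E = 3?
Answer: 729/659344 ≈ 0.0011056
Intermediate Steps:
S = -4 (S = -(3 + 5)/2 = -½*8 = -4)
o(U) = -2 (o(U) = 3 - 1*5 = 3 - 5 = -2)
A = 2/27 (A = -2/(-27) = -2*(-1/27) = 2/27 ≈ 0.074074)
C = 659344/729 (C = ((4 + 26) + 2/27)² = (30 + 2/27)² = (812/27)² = 659344/729 ≈ 904.45)
1/C = 1/(659344/729) = 729/659344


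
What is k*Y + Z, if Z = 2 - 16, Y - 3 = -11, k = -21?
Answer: 154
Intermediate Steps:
Y = -8 (Y = 3 - 11 = -8)
Z = -14
k*Y + Z = -21*(-8) - 14 = 168 - 14 = 154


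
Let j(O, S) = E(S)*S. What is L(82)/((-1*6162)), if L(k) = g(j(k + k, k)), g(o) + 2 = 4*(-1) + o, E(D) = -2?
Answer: 85/3081 ≈ 0.027588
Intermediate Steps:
j(O, S) = -2*S
g(o) = -6 + o (g(o) = -2 + (4*(-1) + o) = -2 + (-4 + o) = -6 + o)
L(k) = -6 - 2*k
L(82)/((-1*6162)) = (-6 - 2*82)/((-1*6162)) = (-6 - 164)/(-6162) = -170*(-1/6162) = 85/3081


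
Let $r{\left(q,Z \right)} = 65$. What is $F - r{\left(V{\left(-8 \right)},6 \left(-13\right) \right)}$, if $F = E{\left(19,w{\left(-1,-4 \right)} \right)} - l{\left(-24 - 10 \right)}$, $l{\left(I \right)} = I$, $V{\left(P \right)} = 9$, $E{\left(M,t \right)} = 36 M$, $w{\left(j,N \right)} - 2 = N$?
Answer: $653$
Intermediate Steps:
$w{\left(j,N \right)} = 2 + N$
$F = 718$ ($F = 36 \cdot 19 - \left(-24 - 10\right) = 684 - \left(-24 - 10\right) = 684 - -34 = 684 + 34 = 718$)
$F - r{\left(V{\left(-8 \right)},6 \left(-13\right) \right)} = 718 - 65 = 653$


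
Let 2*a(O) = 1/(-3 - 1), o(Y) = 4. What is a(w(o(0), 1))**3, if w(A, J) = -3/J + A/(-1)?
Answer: -1/512 ≈ -0.0019531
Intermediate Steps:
w(A, J) = -A - 3/J (w(A, J) = -3/J + A*(-1) = -3/J - A = -A - 3/J)
a(O) = -1/8 (a(O) = 1/(2*(-3 - 1)) = (1/2)/(-4) = (1/2)*(-1/4) = -1/8)
a(w(o(0), 1))**3 = (-1/8)**3 = -1/512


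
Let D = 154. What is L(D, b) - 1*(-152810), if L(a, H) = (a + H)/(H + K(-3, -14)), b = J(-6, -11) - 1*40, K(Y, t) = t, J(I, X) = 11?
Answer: 6570705/43 ≈ 1.5281e+5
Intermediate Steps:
b = -29 (b = 11 - 1*40 = 11 - 40 = -29)
L(a, H) = (H + a)/(-14 + H) (L(a, H) = (a + H)/(H - 14) = (H + a)/(-14 + H))
L(D, b) - 1*(-152810) = (-29 + 154)/(-14 - 29) - 1*(-152810) = 125/(-43) + 152810 = -1/43*125 + 152810 = -125/43 + 152810 = 6570705/43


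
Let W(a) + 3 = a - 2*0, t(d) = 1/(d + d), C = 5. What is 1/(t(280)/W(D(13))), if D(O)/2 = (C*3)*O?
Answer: 216720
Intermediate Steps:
t(d) = 1/(2*d)
D(O) = 30*O (D(O) = 2*((5*3)*O) = 2*(15*O) = 30*O)
W(a) = -3 + a (W(a) = -3 + (a - 2*0) = -3 + (a + 0) = -3 + a)
1/(t(280)/W(D(13))) = 1/(((½)/280)/(-3 + 30*13)) = 1/(((½)*(1/280))/(-3 + 390)) = 1/((1/560)/387) = 1/((1/560)*(1/387)) = 1/(1/216720) = 216720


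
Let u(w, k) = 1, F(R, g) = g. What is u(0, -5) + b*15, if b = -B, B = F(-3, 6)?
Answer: -89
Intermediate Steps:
B = 6
b = -6 (b = -1*6 = -6)
u(0, -5) + b*15 = 1 - 6*15 = 1 - 90 = -89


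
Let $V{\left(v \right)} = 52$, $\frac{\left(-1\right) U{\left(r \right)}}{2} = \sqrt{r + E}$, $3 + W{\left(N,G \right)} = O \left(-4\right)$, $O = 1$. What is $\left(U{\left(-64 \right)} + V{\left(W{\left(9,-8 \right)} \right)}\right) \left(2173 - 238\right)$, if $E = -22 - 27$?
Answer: $100620 - 3870 i \sqrt{113} \approx 1.0062 \cdot 10^{5} - 41139.0 i$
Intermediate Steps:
$E = -49$ ($E = -22 - 27 = -49$)
$W{\left(N,G \right)} = -7$ ($W{\left(N,G \right)} = -3 + 1 \left(-4\right) = -3 - 4 = -7$)
$U{\left(r \right)} = - 2 \sqrt{-49 + r}$ ($U{\left(r \right)} = - 2 \sqrt{r - 49} = - 2 \sqrt{-49 + r}$)
$\left(U{\left(-64 \right)} + V{\left(W{\left(9,-8 \right)} \right)}\right) \left(2173 - 238\right) = \left(- 2 \sqrt{-49 - 64} + 52\right) \left(2173 - 238\right) = \left(- 2 \sqrt{-113} + 52\right) 1935 = \left(- 2 i \sqrt{113} + 52\right) 1935 = \left(52 - 2 i \sqrt{113}\right) 1935 = 100620 - 3870 i \sqrt{113}$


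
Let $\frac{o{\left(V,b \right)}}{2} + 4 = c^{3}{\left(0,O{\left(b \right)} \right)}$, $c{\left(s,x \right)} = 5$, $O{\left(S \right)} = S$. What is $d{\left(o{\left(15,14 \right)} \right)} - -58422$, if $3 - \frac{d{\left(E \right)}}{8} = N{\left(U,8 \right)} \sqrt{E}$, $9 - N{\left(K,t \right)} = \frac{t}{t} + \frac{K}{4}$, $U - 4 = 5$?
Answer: $58446 - 506 \sqrt{2} \approx 57730.0$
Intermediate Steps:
$U = 9$ ($U = 4 + 5 = 9$)
$N{\left(K,t \right)} = 8 - \frac{K}{4}$ ($N{\left(K,t \right)} = 9 - \left(\frac{t}{t} + \frac{K}{4}\right) = 9 - \left(1 + K \frac{1}{4}\right) = 9 - \left(1 + \frac{K}{4}\right) = 8 - \frac{K}{4}$)
$o{\left(V,b \right)} = 242$ ($o{\left(V,b \right)} = -8 + 2 \cdot 5^{3} = -8 + 2 \cdot 125 = -8 + 250 = 242$)
$d{\left(E \right)} = 24 - 46 \sqrt{E}$ ($d{\left(E \right)} = 24 - 8 \left(8 - \frac{9}{4}\right) \sqrt{E} = 24 - 8 \frac{23 \sqrt{E}}{4} = 24 - 46 \sqrt{E}$)
$d{\left(o{\left(15,14 \right)} \right)} - -58422 = \left(24 - 46 \sqrt{242}\right) - -58422 = \left(24 - 46 \cdot 11 \sqrt{2}\right) + 58422 = \left(24 - 506 \sqrt{2}\right) + 58422 = 58446 - 506 \sqrt{2}$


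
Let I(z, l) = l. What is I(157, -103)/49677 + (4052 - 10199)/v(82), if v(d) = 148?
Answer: -305379763/7352196 ≈ -41.536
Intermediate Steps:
I(157, -103)/49677 + (4052 - 10199)/v(82) = -103/49677 + (4052 - 10199)/148 = -103*1/49677 - 6147*1/148 = -103/49677 - 6147/148 = -305379763/7352196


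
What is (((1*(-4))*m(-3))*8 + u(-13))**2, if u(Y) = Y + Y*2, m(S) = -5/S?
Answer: 76729/9 ≈ 8525.4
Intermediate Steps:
u(Y) = 3*Y (u(Y) = Y + 2*Y = 3*Y)
(((1*(-4))*m(-3))*8 + u(-13))**2 = (((1*(-4))*(-5/(-3)))*8 + 3*(-13))**2 = (-(-20)*(-1)/3*8 - 39)**2 = (-4*5/3*8 - 39)**2 = (-20/3*8 - 39)**2 = (-160/3 - 39)**2 = (-277/3)**2 = 76729/9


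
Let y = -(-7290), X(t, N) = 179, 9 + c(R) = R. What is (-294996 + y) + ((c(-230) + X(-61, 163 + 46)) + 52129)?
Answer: -235637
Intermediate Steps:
c(R) = -9 + R
y = 7290 (y = -1*(-7290) = 7290)
(-294996 + y) + ((c(-230) + X(-61, 163 + 46)) + 52129) = (-294996 + 7290) + (((-9 - 230) + 179) + 52129) = -287706 + ((-239 + 179) + 52129) = -287706 + (-60 + 52129) = -287706 + 52069 = -235637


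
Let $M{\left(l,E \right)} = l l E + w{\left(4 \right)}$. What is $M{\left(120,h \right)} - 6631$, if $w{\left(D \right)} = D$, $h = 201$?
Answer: $2887773$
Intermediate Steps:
$M{\left(l,E \right)} = 4 + E l^{2}$ ($M{\left(l,E \right)} = l l E + 4 = l^{2} E + 4 = E l^{2} + 4 = 4 + E l^{2}$)
$M{\left(120,h \right)} - 6631 = \left(4 + 201 \cdot 120^{2}\right) - 6631 = \left(4 + 201 \cdot 14400\right) - 6631 = \left(4 + 2894400\right) - 6631 = 2894404 - 6631 = 2887773$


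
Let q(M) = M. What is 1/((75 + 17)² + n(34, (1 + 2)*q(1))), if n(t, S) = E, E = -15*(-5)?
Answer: 1/8539 ≈ 0.00011711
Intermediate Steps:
E = 75
n(t, S) = 75
1/((75 + 17)² + n(34, (1 + 2)*q(1))) = 1/((75 + 17)² + 75) = 1/(92² + 75) = 1/(8464 + 75) = 1/8539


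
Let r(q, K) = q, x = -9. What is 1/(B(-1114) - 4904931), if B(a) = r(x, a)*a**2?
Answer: -1/16073895 ≈ -6.2213e-8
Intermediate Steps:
B(a) = -9*a**2
1/(B(-1114) - 4904931) = 1/(-9*(-1114)**2 - 4904931) = 1/(-9*1240996 - 4904931) = 1/(-11168964 - 4904931) = 1/(-16073895) = -1/16073895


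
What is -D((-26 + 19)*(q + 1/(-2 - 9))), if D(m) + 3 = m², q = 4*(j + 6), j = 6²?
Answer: -167158678/121 ≈ -1.3815e+6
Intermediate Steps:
j = 36
q = 168 (q = 4*(36 + 6) = 4*42 = 168)
D(m) = -3 + m²
-D((-26 + 19)*(q + 1/(-2 - 9))) = -(-3 + ((-26 + 19)*(168 + 1/(-2 - 9)))²) = -(-3 + (-7*(168 + 1/(-11)))²) = -(-3 + (-7*(168 - 1/11))²) = -(-3 + (-7*1847/11)²) = -(-3 + (-12929/11)²) = -(-3 + 167159041/121) = -1*167158678/121 = -167158678/121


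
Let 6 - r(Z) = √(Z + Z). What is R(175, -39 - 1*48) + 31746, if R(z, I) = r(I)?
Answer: 31752 - I*√174 ≈ 31752.0 - 13.191*I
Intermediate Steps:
r(Z) = 6 - √2*√Z (r(Z) = 6 - √(Z + Z) = 6 - √(2*Z) = 6 - √2*√Z)
R(z, I) = 6 - √2*√I
R(175, -39 - 1*48) + 31746 = (6 - √2*√(-39 - 1*48)) + 31746 = (6 - √2*√(-39 - 48)) + 31746 = (6 - √2*√(-87)) + 31746 = (6 - √2*I*√87) + 31746 = (6 - I*√174) + 31746 = 31752 - I*√174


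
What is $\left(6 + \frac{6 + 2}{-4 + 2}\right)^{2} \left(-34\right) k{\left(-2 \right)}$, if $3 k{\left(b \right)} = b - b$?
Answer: $0$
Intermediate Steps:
$k{\left(b \right)} = 0$ ($k{\left(b \right)} = \frac{b - b}{3} = \frac{1}{3} \cdot 0 = 0$)
$\left(6 + \frac{6 + 2}{-4 + 2}\right)^{2} \left(-34\right) k{\left(-2 \right)} = \left(6 + \frac{6 + 2}{-4 + 2}\right)^{2} \left(-34\right) 0 = \left(6 + \frac{8}{-2}\right)^{2} \left(-34\right) 0 = \left(6 + 8 \left(- \frac{1}{2}\right)\right)^{2} \left(-34\right) 0 = \left(6 - 4\right)^{2} \left(-34\right) 0 = 2^{2} \left(-34\right) 0 = 4 \left(-34\right) 0 = \left(-136\right) 0 = 0$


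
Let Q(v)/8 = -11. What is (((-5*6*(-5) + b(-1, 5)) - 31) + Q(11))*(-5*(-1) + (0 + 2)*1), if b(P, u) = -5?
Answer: 182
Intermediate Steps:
Q(v) = -88 (Q(v) = 8*(-11) = -88)
(((-5*6*(-5) + b(-1, 5)) - 31) + Q(11))*(-5*(-1) + (0 + 2)*1) = (((-5*6*(-5) - 5) - 31) - 88)*(-5*(-1) + (0 + 2)*1) = (((-30*(-5) - 5) - 31) - 88)*(5 + 2*1) = (((150 - 5) - 31) - 88)*(5 + 2) = ((145 - 31) - 88)*7 = (114 - 88)*7 = 26*7 = 182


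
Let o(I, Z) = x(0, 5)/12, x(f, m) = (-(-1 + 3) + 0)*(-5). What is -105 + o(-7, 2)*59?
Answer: -335/6 ≈ -55.833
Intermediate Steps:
x(f, m) = 10 (x(f, m) = (-1*2 + 0)*(-5) = (-2 + 0)*(-5) = -2*(-5) = 10)
o(I, Z) = 5/6 (o(I, Z) = 10/12 = 10*(1/12) = 5/6)
-105 + o(-7, 2)*59 = -105 + (5/6)*59 = -105 + 295/6 = -335/6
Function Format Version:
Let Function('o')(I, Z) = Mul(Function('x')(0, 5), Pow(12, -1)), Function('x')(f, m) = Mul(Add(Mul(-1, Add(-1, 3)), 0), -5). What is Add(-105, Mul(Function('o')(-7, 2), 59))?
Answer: Rational(-335, 6) ≈ -55.833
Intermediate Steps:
Function('x')(f, m) = 10 (Function('x')(f, m) = Mul(Add(Mul(-1, 2), 0), -5) = Mul(Add(-2, 0), -5) = Mul(-2, -5) = 10)
Function('o')(I, Z) = Rational(5, 6) (Function('o')(I, Z) = Mul(10, Pow(12, -1)) = Mul(10, Rational(1, 12)) = Rational(5, 6))
Add(-105, Mul(Function('o')(-7, 2), 59)) = Add(-105, Mul(Rational(5, 6), 59)) = Add(-105, Rational(295, 6)) = Rational(-335, 6)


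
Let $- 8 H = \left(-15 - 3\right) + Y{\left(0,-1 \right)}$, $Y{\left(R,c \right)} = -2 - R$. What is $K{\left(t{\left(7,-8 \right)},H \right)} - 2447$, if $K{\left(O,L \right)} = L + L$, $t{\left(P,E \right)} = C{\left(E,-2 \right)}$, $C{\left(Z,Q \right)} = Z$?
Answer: $-2442$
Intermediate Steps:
$t{\left(P,E \right)} = E$
$H = \frac{5}{2}$ ($H = - \frac{\left(-15 - 3\right) - 2}{8} = - \frac{-18 + \left(-2 + 0\right)}{8} = - \frac{-18 - 2}{8} = \left(- \frac{1}{8}\right) \left(-20\right) = \frac{5}{2} \approx 2.5$)
$K{\left(O,L \right)} = 2 L$
$K{\left(t{\left(7,-8 \right)},H \right)} - 2447 = 2 \cdot \frac{5}{2} - 2447 = 5 - 2447 = -2442$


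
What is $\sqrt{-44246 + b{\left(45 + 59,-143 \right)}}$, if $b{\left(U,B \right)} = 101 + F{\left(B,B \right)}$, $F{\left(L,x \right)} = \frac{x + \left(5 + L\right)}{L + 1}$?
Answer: $\frac{i \sqrt{890099878}}{142} \approx 210.1 i$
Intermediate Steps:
$F{\left(L,x \right)} = \frac{5 + L + x}{1 + L}$
$b{\left(U,B \right)} = 101 + \frac{5 + 2 B}{1 + B}$ ($b{\left(U,B \right)} = 101 + \frac{5 + B + B}{1 + B} = 101 + \frac{5 + 2 B}{1 + B}$)
$\sqrt{-44246 + b{\left(45 + 59,-143 \right)}} = \sqrt{-44246 + \frac{106 + 103 \left(-143\right)}{1 - 143}} = \sqrt{-44246 + \frac{106 - 14729}{-142}} = \sqrt{-44246 - - \frac{14623}{142}} = \sqrt{-44246 + \frac{14623}{142}} = \sqrt{- \frac{6268309}{142}} = \frac{i \sqrt{890099878}}{142}$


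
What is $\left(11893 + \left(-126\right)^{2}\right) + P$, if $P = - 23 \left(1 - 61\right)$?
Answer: $29149$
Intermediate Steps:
$P = 1380$ ($P = \left(-23\right) \left(-60\right) = 1380$)
$\left(11893 + \left(-126\right)^{2}\right) + P = \left(11893 + \left(-126\right)^{2}\right) + 1380 = \left(11893 + 15876\right) + 1380 = 27769 + 1380 = 29149$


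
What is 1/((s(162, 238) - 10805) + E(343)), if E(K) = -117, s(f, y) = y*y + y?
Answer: 1/45960 ≈ 2.1758e-5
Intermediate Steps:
s(f, y) = y + y² (s(f, y) = y² + y = y + y²)
1/((s(162, 238) - 10805) + E(343)) = 1/((238*(1 + 238) - 10805) - 117) = 1/((238*239 - 10805) - 117) = 1/((56882 - 10805) - 117) = 1/(46077 - 117) = 1/45960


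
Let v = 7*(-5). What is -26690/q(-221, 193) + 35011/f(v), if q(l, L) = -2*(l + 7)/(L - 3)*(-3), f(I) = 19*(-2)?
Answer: 36936919/12198 ≈ 3028.1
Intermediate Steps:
v = -35
f(I) = -38
q(l, L) = 6*(7 + l)/(-3 + L) (q(l, L) = -2*(7 + l)/(-3 + L)*(-3) = 6*(7 + l)/(-3 + L))
-26690/q(-221, 193) + 35011/f(v) = -26690*(-3 + 193)/(6*(7 - 221)) + 35011/(-38) = -26690/(6*(-214)/190) + 35011*(-1/38) = -26690/(6*(1/190)*(-214)) - 35011/38 = -26690/(-642/95) - 35011/38 = -26690*(-95/642) - 35011/38 = 1267775/321 - 35011/38 = 36936919/12198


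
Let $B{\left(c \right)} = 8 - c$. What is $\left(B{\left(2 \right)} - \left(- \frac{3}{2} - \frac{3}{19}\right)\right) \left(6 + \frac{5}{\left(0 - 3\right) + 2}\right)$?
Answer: $\frac{291}{38} \approx 7.6579$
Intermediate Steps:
$\left(B{\left(2 \right)} - \left(- \frac{3}{2} - \frac{3}{19}\right)\right) \left(6 + \frac{5}{\left(0 - 3\right) + 2}\right) = \left(\left(8 - 2\right) - \left(- \frac{3}{2} - \frac{3}{19}\right)\right) \left(6 + \frac{5}{\left(0 - 3\right) + 2}\right) = \left(\left(8 - 2\right) - - \frac{63}{38}\right) \left(6 + \frac{5}{-3 + 2}\right) = \left(6 + \left(\frac{3}{19} + \frac{3}{2}\right)\right) \left(6 + \frac{5}{-1}\right) = \left(6 + \frac{63}{38}\right) \left(6 + 5 \left(-1\right)\right) = \frac{291 \left(6 - 5\right)}{38} = \frac{291}{38} \cdot 1 = \frac{291}{38}$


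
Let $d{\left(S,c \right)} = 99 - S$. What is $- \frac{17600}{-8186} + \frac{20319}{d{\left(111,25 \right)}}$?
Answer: $- \frac{27686689}{16372} \approx -1691.1$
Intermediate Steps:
$- \frac{17600}{-8186} + \frac{20319}{d{\left(111,25 \right)}} = - \frac{17600}{-8186} + \frac{20319}{99 - 111} = \left(-17600\right) \left(- \frac{1}{8186}\right) + \frac{20319}{99 - 111} = \frac{8800}{4093} + \frac{20319}{-12} = \frac{8800}{4093} + 20319 \left(- \frac{1}{12}\right) = \frac{8800}{4093} - \frac{6773}{4} = - \frac{27686689}{16372}$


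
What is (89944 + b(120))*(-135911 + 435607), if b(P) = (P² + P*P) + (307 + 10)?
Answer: 35682105456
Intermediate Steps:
b(P) = 317 + 2*P² (b(P) = (P² + P²) + 317 = 2*P² + 317 = 317 + 2*P²)
(89944 + b(120))*(-135911 + 435607) = (89944 + (317 + 2*120²))*(-135911 + 435607) = (89944 + (317 + 2*14400))*299696 = (89944 + (317 + 28800))*299696 = (89944 + 29117)*299696 = 119061*299696 = 35682105456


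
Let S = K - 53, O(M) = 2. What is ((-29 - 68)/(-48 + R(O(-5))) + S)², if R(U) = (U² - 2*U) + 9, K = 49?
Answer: 3481/1521 ≈ 2.2886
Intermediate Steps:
R(U) = 9 + U² - 2*U
S = -4 (S = 49 - 53 = -4)
((-29 - 68)/(-48 + R(O(-5))) + S)² = ((-29 - 68)/(-48 + (9 + 2² - 2*2)) - 4)² = (-97/(-48 + (9 + 4 - 4)) - 4)² = (-97/(-48 + 9) - 4)² = (-97/(-39) - 4)² = (-97*(-1/39) - 4)² = (97/39 - 4)² = (-59/39)² = 3481/1521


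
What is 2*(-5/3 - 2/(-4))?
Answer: -7/3 ≈ -2.3333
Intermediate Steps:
2*(-5/3 - 2/(-4)) = 2*(-5*⅓ - 2*(-¼)) = 2*(-5/3 + ½) = 2*(-7/6) = -7/3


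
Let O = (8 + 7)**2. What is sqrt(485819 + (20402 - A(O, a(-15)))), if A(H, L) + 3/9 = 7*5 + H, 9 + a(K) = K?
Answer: 2*sqrt(1138413)/3 ≈ 711.31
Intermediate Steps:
a(K) = -9 + K
O = 225 (O = 15**2 = 225)
A(H, L) = 104/3 + H (A(H, L) = -1/3 + (7*5 + H) = -1/3 + (35 + H) = 104/3 + H)
sqrt(485819 + (20402 - A(O, a(-15)))) = sqrt(485819 + (20402 - (104/3 + 225))) = sqrt(485819 + (20402 - 1*779/3)) = sqrt(485819 + (20402 - 779/3)) = sqrt(485819 + 60427/3) = sqrt(1517884/3) = 2*sqrt(1138413)/3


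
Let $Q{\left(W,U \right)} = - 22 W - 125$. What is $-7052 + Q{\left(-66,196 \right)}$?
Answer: $-5725$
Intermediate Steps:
$Q{\left(W,U \right)} = -125 - 22 W$
$-7052 + Q{\left(-66,196 \right)} = -7052 - -1327 = -7052 + \left(-125 + 1452\right) = -7052 + 1327 = -5725$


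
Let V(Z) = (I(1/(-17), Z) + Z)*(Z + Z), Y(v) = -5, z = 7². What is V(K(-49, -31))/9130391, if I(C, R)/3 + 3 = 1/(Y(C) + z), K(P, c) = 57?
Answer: 120555/200868602 ≈ 0.00060017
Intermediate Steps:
z = 49
I(C, R) = -393/44 (I(C, R) = -9 + 3/(-5 + 49) = -9 + 3/44 = -393/44)
V(Z) = 2*Z*(-393/44 + Z) (V(Z) = (-393/44 + Z)*(Z + Z) = (-393/44 + Z)*(2*Z) = 2*Z*(-393/44 + Z))
V(K(-49, -31))/9130391 = ((1/22)*57*(-393 + 44*57))/9130391 = ((1/22)*57*(-393 + 2508))*(1/9130391) = ((1/22)*57*2115)*(1/9130391) = (120555/22)*(1/9130391) = 120555/200868602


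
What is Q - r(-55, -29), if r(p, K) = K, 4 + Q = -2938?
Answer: -2913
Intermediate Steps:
Q = -2942 (Q = -4 - 2938 = -2942)
Q - r(-55, -29) = -2942 - 1*(-29) = -2942 + 29 = -2913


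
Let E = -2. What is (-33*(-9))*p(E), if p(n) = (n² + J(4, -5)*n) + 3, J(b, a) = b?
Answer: -297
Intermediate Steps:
p(n) = 3 + n² + 4*n (p(n) = (n² + 4*n) + 3 = 3 + n² + 4*n)
(-33*(-9))*p(E) = (-33*(-9))*(3 + (-2)² + 4*(-2)) = 297*(3 + 4 - 8) = 297*(-1) = -297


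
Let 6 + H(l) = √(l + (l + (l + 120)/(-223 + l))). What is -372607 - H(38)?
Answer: -372601 - √2571870/185 ≈ -3.7261e+5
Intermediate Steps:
H(l) = -6 + √(2*l + (120 + l)/(-223 + l)) (H(l) = -6 + √(l + (l + (l + 120)/(-223 + l))) = -6 + √(l + (l + (120 + l)/(-223 + l))) = -6 + √(2*l + (120 + l)/(-223 + l)))
-372607 - H(38) = -372607 - (-6 + √((120 + 38 + 2*38*(-223 + 38))/(-223 + 38))) = -372607 - (-6 + √((120 + 38 + 2*38*(-185))/(-185))) = -372607 - (-6 + √(-(120 + 38 - 14060)/185)) = -372607 - (-6 + √(-1/185*(-13902))) = -372607 - (-6 + √(13902/185)) = -372607 - (-6 + √2571870/185) = -372607 + (6 - √2571870/185) = -372601 - √2571870/185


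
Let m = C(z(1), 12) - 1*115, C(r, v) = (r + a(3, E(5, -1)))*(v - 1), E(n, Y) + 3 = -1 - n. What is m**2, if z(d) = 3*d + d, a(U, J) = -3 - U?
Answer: 18769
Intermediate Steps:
E(n, Y) = -4 - n (E(n, Y) = -3 + (-1 - n) = -4 - n)
z(d) = 4*d
C(r, v) = (-1 + v)*(-6 + r) (C(r, v) = (r + (-3 - 1*3))*(v - 1) = (r + (-3 - 3))*(-1 + v) = (r - 6)*(-1 + v) = (-6 + r)*(-1 + v) = (-1 + v)*(-6 + r))
m = -137 (m = (6 - 4 - 6*12 + (4*1)*12) - 1*115 = (6 - 1*4 - 72 + 4*12) - 115 = (6 - 4 - 72 + 48) - 115 = -22 - 115 = -137)
m**2 = (-137)**2 = 18769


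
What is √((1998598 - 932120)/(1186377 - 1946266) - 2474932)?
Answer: 3*I*√158789332619055346/759889 ≈ 1573.2*I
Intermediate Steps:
√((1998598 - 932120)/(1186377 - 1946266) - 2474932) = √(1066478/(-759889) - 2474932) = √(1066478*(-1/759889) - 2474932) = √(-1066478/759889 - 2474932) = √(-1880674669026/759889) = 3*I*√158789332619055346/759889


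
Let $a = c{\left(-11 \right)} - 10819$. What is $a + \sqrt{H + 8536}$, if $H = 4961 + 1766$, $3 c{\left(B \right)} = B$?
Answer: $- \frac{32468}{3} + \sqrt{15263} \approx -10699.0$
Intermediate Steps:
$c{\left(B \right)} = \frac{B}{3}$
$H = 6727$
$a = - \frac{32468}{3}$ ($a = \frac{1}{3} \left(-11\right) - 10819 = - \frac{11}{3} - 10819 = - \frac{32468}{3} \approx -10823.0$)
$a + \sqrt{H + 8536} = - \frac{32468}{3} + \sqrt{6727 + 8536} = - \frac{32468}{3} + \sqrt{15263}$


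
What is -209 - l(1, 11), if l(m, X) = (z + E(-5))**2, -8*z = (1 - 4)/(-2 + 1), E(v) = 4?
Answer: -14217/64 ≈ -222.14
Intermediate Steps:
z = -3/8 (z = -(1 - 4)/(8*(-2 + 1)) = -(-3)/(8*(-1)) = -(-3)*(-1)/8 = -1/8*3 = -3/8 ≈ -0.37500)
l(m, X) = 841/64 (l(m, X) = (-3/8 + 4)**2 = (29/8)**2 = 841/64)
-209 - l(1, 11) = -209 - 1*841/64 = -209 - 841/64 = -14217/64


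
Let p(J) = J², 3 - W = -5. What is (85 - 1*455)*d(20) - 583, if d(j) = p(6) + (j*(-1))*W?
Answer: 45297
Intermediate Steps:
W = 8 (W = 3 - 1*(-5) = 3 + 5 = 8)
d(j) = 36 - 8*j (d(j) = 6² + (j*(-1))*8 = 36 - j*8 = 36 - 8*j)
(85 - 1*455)*d(20) - 583 = (85 - 1*455)*(36 - 8*20) - 583 = (85 - 455)*(36 - 160) - 583 = -370*(-124) - 583 = 45880 - 583 = 45297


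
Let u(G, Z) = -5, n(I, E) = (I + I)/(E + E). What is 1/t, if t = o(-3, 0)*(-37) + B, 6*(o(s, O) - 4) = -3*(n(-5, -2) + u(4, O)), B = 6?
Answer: -4/753 ≈ -0.0053121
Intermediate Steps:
n(I, E) = I/E (n(I, E) = (2*I)/((2*E)) = (2*I)*(1/(2*E)) = I/E)
o(s, O) = 21/4 (o(s, O) = 4 + (-3*(-5/(-2) - 5))/6 = 4 + (-3*(-5*(-½) - 5))/6 = 4 + (-3*(5/2 - 5))/6 = 4 + (-3*(-5/2))/6 = 4 + (⅙)*(15/2) = 4 + 5/4 = 21/4)
t = -753/4 (t = (21/4)*(-37) + 6 = -777/4 + 6 = -753/4 ≈ -188.25)
1/t = 1/(-753/4) = -4/753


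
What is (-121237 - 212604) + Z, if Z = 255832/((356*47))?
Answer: -1396392945/4183 ≈ -3.3383e+5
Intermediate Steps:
Z = 63958/4183 (Z = 255832/16732 = 255832*(1/16732) = 63958/4183 ≈ 15.290)
(-121237 - 212604) + Z = (-121237 - 212604) + 63958/4183 = -333841 + 63958/4183 = -1396392945/4183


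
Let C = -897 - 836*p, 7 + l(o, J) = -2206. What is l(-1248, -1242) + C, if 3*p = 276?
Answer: -80022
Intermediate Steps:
p = 92 (p = (1/3)*276 = 92)
l(o, J) = -2213 (l(o, J) = -7 - 2206 = -2213)
C = -77809 (C = -897 - 836*92 = -897 - 76912 = -77809)
l(-1248, -1242) + C = -2213 - 77809 = -80022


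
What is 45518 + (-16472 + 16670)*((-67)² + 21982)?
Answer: 5286776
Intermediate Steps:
45518 + (-16472 + 16670)*((-67)² + 21982) = 45518 + 198*(4489 + 21982) = 45518 + 198*26471 = 45518 + 5241258 = 5286776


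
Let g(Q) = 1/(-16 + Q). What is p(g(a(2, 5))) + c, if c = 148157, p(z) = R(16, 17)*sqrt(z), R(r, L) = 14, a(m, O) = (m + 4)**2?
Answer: 148157 + 7*sqrt(5)/5 ≈ 1.4816e+5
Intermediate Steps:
a(m, O) = (4 + m)**2
p(z) = 14*sqrt(z)
p(g(a(2, 5))) + c = 14*sqrt(1/(-16 + (4 + 2)**2)) + 148157 = 14*sqrt(1/(-16 + 6**2)) + 148157 = 14*sqrt(1/(-16 + 36)) + 148157 = 14*sqrt(1/20) + 148157 = 14*(sqrt(5)/10) + 148157 = 7*sqrt(5)/5 + 148157 = 148157 + 7*sqrt(5)/5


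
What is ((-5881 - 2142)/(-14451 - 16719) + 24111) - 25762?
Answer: -51453647/31170 ≈ -1650.7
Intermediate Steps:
((-5881 - 2142)/(-14451 - 16719) + 24111) - 25762 = (-8023/(-31170) + 24111) - 25762 = (-8023*(-1/31170) + 24111) - 25762 = (8023/31170 + 24111) - 25762 = 751547893/31170 - 25762 = -51453647/31170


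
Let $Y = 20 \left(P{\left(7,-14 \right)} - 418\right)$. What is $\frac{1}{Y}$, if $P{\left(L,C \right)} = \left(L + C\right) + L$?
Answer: $- \frac{1}{8360} \approx -0.00011962$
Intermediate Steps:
$P{\left(L,C \right)} = C + 2 L$ ($P{\left(L,C \right)} = \left(C + L\right) + L = C + 2 L$)
$Y = -8360$ ($Y = 20 \left(\left(-14 + 2 \cdot 7\right) - 418\right) = 20 \left(\left(-14 + 14\right) - 418\right) = 20 \left(0 - 418\right) = 20 \left(-418\right) = -8360$)
$\frac{1}{Y} = \frac{1}{-8360} = - \frac{1}{8360}$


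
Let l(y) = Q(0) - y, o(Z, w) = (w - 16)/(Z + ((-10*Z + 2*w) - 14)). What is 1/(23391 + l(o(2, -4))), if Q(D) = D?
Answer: 2/46781 ≈ 4.2752e-5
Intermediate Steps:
o(Z, w) = (-16 + w)/(-14 - 9*Z + 2*w) (o(Z, w) = (-16 + w)/(Z + (-14 - 10*Z + 2*w)) = (-16 + w)/(-14 - 9*Z + 2*w))
l(y) = -y (l(y) = 0 - y = -y)
1/(23391 + l(o(2, -4))) = 1/(23391 - (16 - 1*(-4))/(14 - 2*(-4) + 9*2)) = 1/(23391 - (16 + 4)/(14 + 8 + 18)) = 1/(23391 - 20/40) = 1/(23391 - 1*1/2) = 1/(23391 - 1/2) = 1/(46781/2) = 2/46781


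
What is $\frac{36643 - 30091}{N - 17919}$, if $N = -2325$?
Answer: $- \frac{78}{241} \approx -0.32365$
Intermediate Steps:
$\frac{36643 - 30091}{N - 17919} = \frac{36643 - 30091}{-2325 - 17919} = \frac{6552}{-20244} = 6552 \left(- \frac{1}{20244}\right) = - \frac{78}{241}$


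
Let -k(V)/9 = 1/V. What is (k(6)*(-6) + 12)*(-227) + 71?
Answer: -4696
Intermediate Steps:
k(V) = -9/V
(k(6)*(-6) + 12)*(-227) + 71 = (-9/6*(-6) + 12)*(-227) + 71 = (-9*1/6*(-6) + 12)*(-227) + 71 = (-3/2*(-6) + 12)*(-227) + 71 = (9 + 12)*(-227) + 71 = 21*(-227) + 71 = -4767 + 71 = -4696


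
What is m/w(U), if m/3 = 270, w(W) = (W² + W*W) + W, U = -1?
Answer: 810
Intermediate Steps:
w(W) = W + 2*W² (w(W) = (W² + W²) + W = 2*W² + W = W + 2*W²)
m = 810 (m = 3*270 = 810)
m/w(U) = 810/((-(1 + 2*(-1)))) = 810/((-(1 - 2))) = 810/((-1*(-1))) = 810/1 = 810*1 = 810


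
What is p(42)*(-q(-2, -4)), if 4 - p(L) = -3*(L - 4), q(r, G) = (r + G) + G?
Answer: 1180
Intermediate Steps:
q(r, G) = r + 2*G (q(r, G) = (G + r) + G = r + 2*G)
p(L) = -8 + 3*L (p(L) = 4 - (-3)*(L - 4) = 4 - (-3)*(-4 + L) = 4 - (12 - 3*L) = 4 + (-12 + 3*L) = -8 + 3*L)
p(42)*(-q(-2, -4)) = (-8 + 3*42)*(-(-2 + 2*(-4))) = (-8 + 126)*(-(-2 - 8)) = 118*(-1*(-10)) = 118*10 = 1180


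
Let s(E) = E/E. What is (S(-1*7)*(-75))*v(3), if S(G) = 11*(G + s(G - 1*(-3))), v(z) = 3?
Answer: 14850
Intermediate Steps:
s(E) = 1
S(G) = 11 + 11*G (S(G) = 11*(G + 1) = 11*(1 + G) = 11 + 11*G)
(S(-1*7)*(-75))*v(3) = ((11 + 11*(-1*7))*(-75))*3 = ((11 + 11*(-7))*(-75))*3 = ((11 - 77)*(-75))*3 = -66*(-75)*3 = 4950*3 = 14850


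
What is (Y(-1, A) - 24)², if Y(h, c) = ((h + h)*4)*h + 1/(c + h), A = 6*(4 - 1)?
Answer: 73441/289 ≈ 254.12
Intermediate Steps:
A = 18 (A = 6*3 = 18)
Y(h, c) = 1/(c + h) + 8*h² (Y(h, c) = ((2*h)*4)*h + 1/(c + h) = (8*h)*h + 1/(c + h) = 8*h² + 1/(c + h) = 1/(c + h) + 8*h²)
(Y(-1, A) - 24)² = ((1 + 8*(-1)³ + 8*18*(-1)²)/(18 - 1) - 24)² = ((1 + 8*(-1) + 8*18*1)/17 - 24)² = ((1 - 8 + 144)/17 - 24)² = ((1/17)*137 - 24)² = (137/17 - 24)² = (-271/17)² = 73441/289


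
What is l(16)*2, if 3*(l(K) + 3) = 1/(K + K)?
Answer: -287/48 ≈ -5.9792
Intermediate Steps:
l(K) = -3 + 1/(6*K) (l(K) = -3 + 1/(3*(K + K)) = -3 + 1/(3*((2*K))) = -3 + (1/(2*K))/3 = -3 + 1/(6*K))
l(16)*2 = (-3 + (⅙)/16)*2 = (-3 + (⅙)*(1/16))*2 = (-3 + 1/96)*2 = -287/96*2 = -287/48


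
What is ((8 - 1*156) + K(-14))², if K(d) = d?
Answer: 26244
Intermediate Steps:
((8 - 1*156) + K(-14))² = ((8 - 1*156) - 14)² = ((8 - 156) - 14)² = (-148 - 14)² = (-162)² = 26244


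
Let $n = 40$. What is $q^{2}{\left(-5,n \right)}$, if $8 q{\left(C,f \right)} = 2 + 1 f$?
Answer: $\frac{441}{16} \approx 27.563$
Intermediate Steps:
$q{\left(C,f \right)} = \frac{1}{4} + \frac{f}{8}$ ($q{\left(C,f \right)} = \frac{2 + 1 f}{8} = \frac{2 + f}{8} = \frac{1}{4} + \frac{f}{8}$)
$q^{2}{\left(-5,n \right)} = \left(\frac{1}{4} + \frac{1}{8} \cdot 40\right)^{2} = \left(\frac{1}{4} + 5\right)^{2} = \left(\frac{21}{4}\right)^{2} = \frac{441}{16}$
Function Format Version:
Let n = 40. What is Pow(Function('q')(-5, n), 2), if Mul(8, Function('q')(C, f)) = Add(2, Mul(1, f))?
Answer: Rational(441, 16) ≈ 27.563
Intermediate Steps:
Function('q')(C, f) = Add(Rational(1, 4), Mul(Rational(1, 8), f)) (Function('q')(C, f) = Mul(Rational(1, 8), Add(2, Mul(1, f))) = Mul(Rational(1, 8), Add(2, f)) = Add(Rational(1, 4), Mul(Rational(1, 8), f)))
Pow(Function('q')(-5, n), 2) = Pow(Add(Rational(1, 4), Mul(Rational(1, 8), 40)), 2) = Pow(Add(Rational(1, 4), 5), 2) = Pow(Rational(21, 4), 2) = Rational(441, 16)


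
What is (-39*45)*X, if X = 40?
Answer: -70200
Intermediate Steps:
(-39*45)*X = -39*45*40 = -1755*40 = -70200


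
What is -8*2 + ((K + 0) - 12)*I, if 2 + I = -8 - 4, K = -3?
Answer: 194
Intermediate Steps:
I = -14 (I = -2 + (-8 - 4) = -2 - 12 = -14)
-8*2 + ((K + 0) - 12)*I = -8*2 + ((-3 + 0) - 12)*(-14) = -16 + (-3 - 12)*(-14) = -16 - 15*(-14) = -16 + 210 = 194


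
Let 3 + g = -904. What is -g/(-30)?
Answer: -907/30 ≈ -30.233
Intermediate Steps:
g = -907 (g = -3 - 904 = -907)
-g/(-30) = -(-907)/(-30) = -(-907)*(-1)/30 = -1*907/30 = -907/30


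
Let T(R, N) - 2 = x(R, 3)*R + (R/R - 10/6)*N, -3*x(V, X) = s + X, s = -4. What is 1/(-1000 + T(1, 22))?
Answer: -3/3037 ≈ -0.00098782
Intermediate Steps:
x(V, X) = 4/3 - X/3 (x(V, X) = -(-4 + X)/3 = 4/3 - X/3)
T(R, N) = 2 - 2*N/3 + R/3 (T(R, N) = 2 + ((4/3 - 1/3*3)*R + (R/R - 10/6)*N) = 2 + ((4/3 - 1)*R + (1 - 10*1/6)*N) = 2 + (R/3 + (1 - 5/3)*N) = 2 + (R/3 - 2*N/3) = 2 + (-2*N/3 + R/3) = 2 - 2*N/3 + R/3)
1/(-1000 + T(1, 22)) = 1/(-1000 + (2 - 2/3*22 + (1/3)*1)) = 1/(-1000 + (2 - 44/3 + 1/3)) = 1/(-1000 - 37/3) = 1/(-3037/3) = -3/3037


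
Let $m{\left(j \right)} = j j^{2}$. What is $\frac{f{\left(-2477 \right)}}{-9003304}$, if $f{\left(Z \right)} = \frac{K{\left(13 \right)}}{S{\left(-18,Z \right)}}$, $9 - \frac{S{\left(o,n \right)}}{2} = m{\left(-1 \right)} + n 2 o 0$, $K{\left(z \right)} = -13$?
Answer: $\frac{13}{180066080} \approx 7.2196 \cdot 10^{-8}$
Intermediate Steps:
$m{\left(j \right)} = j^{3}$
$S{\left(o,n \right)} = 20$ ($S{\left(o,n \right)} = 18 - 2 \left(\left(-1\right)^{3} + n 2 o 0\right) = 18 - 2 \left(-1 + n 0\right) = 18 - 2 \left(-1 + 0\right) = 18 - -2 = 18 + 2 = 20$)
$f{\left(Z \right)} = - \frac{13}{20}$
$\frac{f{\left(-2477 \right)}}{-9003304} = - \frac{13}{20 \left(-9003304\right)} = \left(- \frac{13}{20}\right) \left(- \frac{1}{9003304}\right) = \frac{13}{180066080}$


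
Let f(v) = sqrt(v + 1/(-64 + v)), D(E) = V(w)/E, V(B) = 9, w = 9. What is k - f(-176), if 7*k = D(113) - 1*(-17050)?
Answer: 275237/113 - I*sqrt(633615)/60 ≈ 2435.7 - 13.267*I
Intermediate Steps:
D(E) = 9/E
k = 275237/113 (k = (9/113 - 1*(-17050))/7 = (9*(1/113) + 17050)/7 = (9/113 + 17050)/7 = (1/7)*(1926659/113) = 275237/113 ≈ 2435.7)
k - f(-176) = 275237/113 - sqrt((1 - 176*(-64 - 176))/(-64 - 176)) = 275237/113 - sqrt((1 - 176*(-240))/(-240)) = 275237/113 - sqrt(-(1 + 42240)/240) = 275237/113 - sqrt(-1/240*42241) = 275237/113 - sqrt(-42241/240) = 275237/113 - I*sqrt(633615)/60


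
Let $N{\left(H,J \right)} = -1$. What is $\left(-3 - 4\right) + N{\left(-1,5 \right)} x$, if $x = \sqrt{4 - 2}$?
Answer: $-7 - \sqrt{2} \approx -8.4142$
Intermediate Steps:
$x = \sqrt{2} \approx 1.4142$
$\left(-3 - 4\right) + N{\left(-1,5 \right)} x = \left(-3 - 4\right) - \sqrt{2} = -7 - \sqrt{2}$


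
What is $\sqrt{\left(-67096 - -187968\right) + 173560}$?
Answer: $4 \sqrt{18402} \approx 542.62$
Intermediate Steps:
$\sqrt{\left(-67096 - -187968\right) + 173560} = \sqrt{\left(-67096 + 187968\right) + 173560} = \sqrt{120872 + 173560} = \sqrt{294432} = 4 \sqrt{18402}$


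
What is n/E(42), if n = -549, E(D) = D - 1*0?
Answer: -183/14 ≈ -13.071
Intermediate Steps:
E(D) = D (E(D) = D + 0 = D)
n/E(42) = -549/42 = -549*1/42 = -183/14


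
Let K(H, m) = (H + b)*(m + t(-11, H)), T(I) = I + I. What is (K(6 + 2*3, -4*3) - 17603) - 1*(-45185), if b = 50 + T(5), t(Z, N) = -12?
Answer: 25854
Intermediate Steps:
T(I) = 2*I
b = 60 (b = 50 + 2*5 = 50 + 10 = 60)
K(H, m) = (-12 + m)*(60 + H) (K(H, m) = (H + 60)*(m - 12) = (60 + H)*(-12 + m) = (-12 + m)*(60 + H))
(K(6 + 2*3, -4*3) - 17603) - 1*(-45185) = ((-720 - 12*(6 + 2*3) + 60*(-4*3) + (6 + 2*3)*(-4*3)) - 17603) - 1*(-45185) = ((-720 - 12*(6 + 6) + 60*(-12) + (6 + 6)*(-12)) - 17603) + 45185 = ((-720 - 12*12 - 720 + 12*(-12)) - 17603) + 45185 = ((-720 - 144 - 720 - 144) - 17603) + 45185 = (-1728 - 17603) + 45185 = -19331 + 45185 = 25854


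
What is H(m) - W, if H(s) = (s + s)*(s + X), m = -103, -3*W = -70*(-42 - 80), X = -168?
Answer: 176018/3 ≈ 58673.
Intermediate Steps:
W = -8540/3 (W = -(-70)*(-42 - 80)/3 = -(-70)*(-122)/3 = -⅓*8540 = -8540/3 ≈ -2846.7)
H(s) = 2*s*(-168 + s) (H(s) = (s + s)*(s - 168) = (2*s)*(-168 + s) = 2*s*(-168 + s))
H(m) - W = 2*(-103)*(-168 - 103) - 1*(-8540/3) = 2*(-103)*(-271) + 8540/3 = 55826 + 8540/3 = 176018/3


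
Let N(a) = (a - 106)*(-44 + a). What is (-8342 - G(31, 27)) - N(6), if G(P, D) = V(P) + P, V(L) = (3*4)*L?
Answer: -12545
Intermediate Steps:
V(L) = 12*L
N(a) = (-106 + a)*(-44 + a)
G(P, D) = 13*P (G(P, D) = 12*P + P = 13*P)
(-8342 - G(31, 27)) - N(6) = (-8342 - 13*31) - (4664 + 6² - 150*6) = (-8342 - 1*403) - (4664 + 36 - 900) = (-8342 - 403) - 1*3800 = -8745 - 3800 = -12545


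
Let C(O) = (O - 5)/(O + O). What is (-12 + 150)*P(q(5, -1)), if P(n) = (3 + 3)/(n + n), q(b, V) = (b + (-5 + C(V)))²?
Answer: 46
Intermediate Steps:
C(O) = (-5 + O)/(2*O) (C(O) = (-5 + O)/((2*O)) = (-5 + O)*(1/(2*O)) = (-5 + O)/(2*O))
q(b, V) = (-5 + b + (-5 + V)/(2*V))² (q(b, V) = (b + (-5 + (-5 + V)/(2*V)))² = (-5 + b + (-5 + V)/(2*V))²)
P(n) = 3/n (P(n) = 6/((2*n)) = 6*(1/(2*n)) = 3/n)
(-12 + 150)*P(q(5, -1)) = (-12 + 150)*(3/(((¼)*(-5 - 1 + 2*(-1)*(-5 + 5))²/(-1)²))) = 138*(3/(((¼)*1*(-5 - 1 + 2*(-1)*0)²))) = 138*(3/(((¼)*1*(-5 - 1 + 0)²))) = 138*(3/(((¼)*1*(-6)²))) = 138*(3/(((¼)*1*36))) = 138*(3/9) = 138*(3*(⅑)) = 138*(⅓) = 46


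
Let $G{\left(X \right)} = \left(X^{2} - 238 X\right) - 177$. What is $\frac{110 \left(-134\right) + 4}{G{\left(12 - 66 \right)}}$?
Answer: $- \frac{4912}{5197} \approx -0.94516$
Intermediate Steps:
$G{\left(X \right)} = -177 + X^{2} - 238 X$
$\frac{110 \left(-134\right) + 4}{G{\left(12 - 66 \right)}} = \frac{110 \left(-134\right) + 4}{-177 + \left(12 - 66\right)^{2} - 238 \left(12 - 66\right)} = \frac{-14740 + 4}{-177 + \left(-54\right)^{2} - -12852} = - \frac{14736}{-177 + 2916 + 12852} = - \frac{14736}{15591} = \left(-14736\right) \frac{1}{15591} = - \frac{4912}{5197}$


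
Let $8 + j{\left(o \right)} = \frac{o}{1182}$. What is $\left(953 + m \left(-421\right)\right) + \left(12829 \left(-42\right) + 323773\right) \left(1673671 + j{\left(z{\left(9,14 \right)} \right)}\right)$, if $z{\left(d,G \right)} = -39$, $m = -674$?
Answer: $- \frac{141805551804847}{394} \approx -3.5991 \cdot 10^{11}$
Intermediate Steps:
$j{\left(o \right)} = -8 + \frac{o}{1182}$
$\left(953 + m \left(-421\right)\right) + \left(12829 \left(-42\right) + 323773\right) \left(1673671 + j{\left(z{\left(9,14 \right)} \right)}\right) = \left(953 - -283754\right) + \left(12829 \left(-42\right) + 323773\right) \left(1673671 + \left(-8 + \frac{1}{1182} \left(-39\right)\right)\right) = \left(953 + 283754\right) + \left(-538818 + 323773\right) \left(1673671 - \frac{3165}{394}\right) = 284707 - 215045 \left(1673671 - \frac{3165}{394}\right) = 284707 - \frac{141805663979405}{394} = - \frac{141805551804847}{394}$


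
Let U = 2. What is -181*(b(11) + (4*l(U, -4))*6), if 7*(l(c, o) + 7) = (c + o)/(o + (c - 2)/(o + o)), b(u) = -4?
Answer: 215752/7 ≈ 30822.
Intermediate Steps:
l(c, o) = -7 + (c + o)/(7*(o + (-2 + c)/(2*o))) (l(c, o) = -7 + ((c + o)/(o + (c - 2)/(o + o)))/7 = -7 + ((c + o)/(o + (-2 + c)/((2*o))))/7 = -7 + ((c + o)/(o + (-2 + c)*(1/(2*o))))/7 = -7 + ((c + o)/(o + (-2 + c)/(2*o)))/7 = -7 + (c + o)/(7*(o + (-2 + c)/(2*o))))
-181*(b(11) + (4*l(U, -4))*6) = -181*(-4 + (4*((98 - 96*(-4)² - 49*2 + 2*2*(-4))/(7*(-2 + 2 + 2*(-4)²))))*6) = -181*(-4 + (4*((98 - 96*16 - 98 - 16)/(7*(-2 + 2 + 2*16))))*6) = -181*(-4 + (4*((98 - 1536 - 98 - 16)/(7*(-2 + 2 + 32))))*6) = -181*(-4 + (4*((⅐)*(-1552)/32))*6) = -181*(-4 + (4*((⅐)*(1/32)*(-1552)))*6) = -181*(-4 + (4*(-97/14))*6) = -181*(-4 - 194/7*6) = -181*(-4 - 1164/7) = -181*(-1192/7) = 215752/7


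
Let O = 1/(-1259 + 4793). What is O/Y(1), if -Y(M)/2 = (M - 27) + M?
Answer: 1/176700 ≈ 5.6593e-6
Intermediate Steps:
O = 1/3534 ≈ 0.00028297
Y(M) = 54 - 4*M (Y(M) = -2*((M - 27) + M) = -2*((-27 + M) + M) = -2*(-27 + 2*M) = 54 - 4*M)
O/Y(1) = 1/(3534*(54 - 4*1)) = 1/(3534*(54 - 4)) = (1/3534)/50 = (1/3534)*(1/50) = 1/176700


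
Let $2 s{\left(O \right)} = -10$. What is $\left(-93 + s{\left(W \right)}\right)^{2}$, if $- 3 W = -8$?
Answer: $9604$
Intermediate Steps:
$W = \frac{8}{3}$ ($W = \left(- \frac{1}{3}\right) \left(-8\right) = \frac{8}{3} \approx 2.6667$)
$s{\left(O \right)} = -5$ ($s{\left(O \right)} = \frac{1}{2} \left(-10\right) = -5$)
$\left(-93 + s{\left(W \right)}\right)^{2} = \left(-93 - 5\right)^{2} = \left(-98\right)^{2} = 9604$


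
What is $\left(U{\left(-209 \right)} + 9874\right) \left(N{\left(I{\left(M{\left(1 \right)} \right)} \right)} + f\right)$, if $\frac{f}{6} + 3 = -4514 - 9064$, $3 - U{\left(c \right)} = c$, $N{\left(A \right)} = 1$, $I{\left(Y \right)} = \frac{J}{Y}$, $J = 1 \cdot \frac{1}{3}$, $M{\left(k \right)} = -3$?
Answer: $-821857710$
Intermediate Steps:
$J = \frac{1}{3}$ ($J = 1 \cdot \frac{1}{3} = \frac{1}{3} \approx 0.33333$)
$I{\left(Y \right)} = \frac{1}{3 Y}$
$U{\left(c \right)} = 3 - c$
$f = -81486$ ($f = -18 + 6 \left(-4514 - 9064\right) = -18 + 6 \left(-13578\right) = -18 - 81468 = -81486$)
$\left(U{\left(-209 \right)} + 9874\right) \left(N{\left(I{\left(M{\left(1 \right)} \right)} \right)} + f\right) = \left(\left(3 - -209\right) + 9874\right) \left(1 - 81486\right) = \left(\left(3 + 209\right) + 9874\right) \left(-81485\right) = \left(212 + 9874\right) \left(-81485\right) = 10086 \left(-81485\right) = -821857710$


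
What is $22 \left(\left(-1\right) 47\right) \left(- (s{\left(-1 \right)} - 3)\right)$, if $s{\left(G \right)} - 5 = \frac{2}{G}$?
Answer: $0$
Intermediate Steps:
$s{\left(G \right)} = 5 + \frac{2}{G}$
$22 \left(\left(-1\right) 47\right) \left(- (s{\left(-1 \right)} - 3)\right) = 22 \left(\left(-1\right) 47\right) \left(- (\left(5 + \frac{2}{-1}\right) - 3)\right) = 22 \left(-47\right) \left(- (\left(5 + 2 \left(-1\right)\right) - 3)\right) = - 1034 \left(- (\left(5 - 2\right) - 3)\right) = - 1034 \left(- (3 - 3)\right) = - 1034 \left(\left(-1\right) 0\right) = \left(-1034\right) 0 = 0$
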